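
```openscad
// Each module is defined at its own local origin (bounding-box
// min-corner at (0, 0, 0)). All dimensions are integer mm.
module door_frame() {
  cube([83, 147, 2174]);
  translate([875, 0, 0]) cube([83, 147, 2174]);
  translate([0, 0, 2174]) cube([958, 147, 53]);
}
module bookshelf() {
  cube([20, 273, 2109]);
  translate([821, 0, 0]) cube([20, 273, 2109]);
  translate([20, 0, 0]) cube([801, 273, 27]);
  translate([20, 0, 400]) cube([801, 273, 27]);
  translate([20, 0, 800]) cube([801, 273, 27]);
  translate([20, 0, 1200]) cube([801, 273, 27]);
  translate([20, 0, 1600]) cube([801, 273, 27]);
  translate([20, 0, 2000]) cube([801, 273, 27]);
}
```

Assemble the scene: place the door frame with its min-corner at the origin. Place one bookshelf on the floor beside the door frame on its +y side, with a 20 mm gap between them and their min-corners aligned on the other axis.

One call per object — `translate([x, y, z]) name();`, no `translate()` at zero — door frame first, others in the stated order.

door_frame();
translate([0, 167, 0]) bookshelf();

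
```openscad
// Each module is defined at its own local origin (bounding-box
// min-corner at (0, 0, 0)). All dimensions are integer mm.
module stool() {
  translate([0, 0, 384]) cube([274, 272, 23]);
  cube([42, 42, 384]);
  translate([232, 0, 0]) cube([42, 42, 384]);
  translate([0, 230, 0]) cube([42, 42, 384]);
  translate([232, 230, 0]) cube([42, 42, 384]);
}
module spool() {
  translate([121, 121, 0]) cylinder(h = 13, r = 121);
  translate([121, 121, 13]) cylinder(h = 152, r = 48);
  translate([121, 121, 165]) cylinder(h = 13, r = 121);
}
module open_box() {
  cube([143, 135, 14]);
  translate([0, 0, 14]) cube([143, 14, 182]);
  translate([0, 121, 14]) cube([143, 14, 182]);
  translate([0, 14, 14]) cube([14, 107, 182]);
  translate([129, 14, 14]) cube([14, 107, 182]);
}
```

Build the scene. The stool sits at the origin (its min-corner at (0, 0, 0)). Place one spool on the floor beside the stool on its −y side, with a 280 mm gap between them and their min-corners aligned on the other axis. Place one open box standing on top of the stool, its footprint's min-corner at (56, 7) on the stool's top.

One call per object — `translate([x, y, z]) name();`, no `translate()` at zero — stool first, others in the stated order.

stool();
translate([0, -522, 0]) spool();
translate([56, 7, 407]) open_box();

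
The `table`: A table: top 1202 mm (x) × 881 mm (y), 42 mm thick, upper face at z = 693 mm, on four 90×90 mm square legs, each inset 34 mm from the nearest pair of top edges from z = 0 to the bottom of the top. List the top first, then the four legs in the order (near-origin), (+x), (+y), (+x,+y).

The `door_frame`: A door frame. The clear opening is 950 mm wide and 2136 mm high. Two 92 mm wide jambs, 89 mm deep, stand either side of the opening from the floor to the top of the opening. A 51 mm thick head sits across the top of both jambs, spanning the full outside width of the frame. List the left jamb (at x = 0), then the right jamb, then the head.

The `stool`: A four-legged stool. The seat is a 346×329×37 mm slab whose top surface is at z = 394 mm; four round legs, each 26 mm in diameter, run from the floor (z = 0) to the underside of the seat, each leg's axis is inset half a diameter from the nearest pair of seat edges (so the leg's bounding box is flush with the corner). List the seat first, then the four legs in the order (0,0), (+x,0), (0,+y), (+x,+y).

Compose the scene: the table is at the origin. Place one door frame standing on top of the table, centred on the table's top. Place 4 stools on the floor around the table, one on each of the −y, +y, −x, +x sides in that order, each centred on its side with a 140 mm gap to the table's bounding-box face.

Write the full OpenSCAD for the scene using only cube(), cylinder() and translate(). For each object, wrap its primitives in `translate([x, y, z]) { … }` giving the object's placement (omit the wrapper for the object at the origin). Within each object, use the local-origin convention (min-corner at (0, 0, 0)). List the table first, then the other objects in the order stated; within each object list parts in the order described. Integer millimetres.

translate([0, 0, 651]) cube([1202, 881, 42]);
translate([34, 34, 0]) cube([90, 90, 651]);
translate([1078, 34, 0]) cube([90, 90, 651]);
translate([34, 757, 0]) cube([90, 90, 651]);
translate([1078, 757, 0]) cube([90, 90, 651]);
translate([34, 396, 693]) {
  cube([92, 89, 2136]);
  translate([1042, 0, 0]) cube([92, 89, 2136]);
  translate([0, 0, 2136]) cube([1134, 89, 51]);
}
translate([428, -469, 0]) {
  translate([0, 0, 357]) cube([346, 329, 37]);
  translate([13, 13, 0]) cylinder(h = 357, r = 13);
  translate([333, 13, 0]) cylinder(h = 357, r = 13);
  translate([13, 316, 0]) cylinder(h = 357, r = 13);
  translate([333, 316, 0]) cylinder(h = 357, r = 13);
}
translate([428, 1021, 0]) {
  translate([0, 0, 357]) cube([346, 329, 37]);
  translate([13, 13, 0]) cylinder(h = 357, r = 13);
  translate([333, 13, 0]) cylinder(h = 357, r = 13);
  translate([13, 316, 0]) cylinder(h = 357, r = 13);
  translate([333, 316, 0]) cylinder(h = 357, r = 13);
}
translate([-486, 276, 0]) {
  translate([0, 0, 357]) cube([346, 329, 37]);
  translate([13, 13, 0]) cylinder(h = 357, r = 13);
  translate([333, 13, 0]) cylinder(h = 357, r = 13);
  translate([13, 316, 0]) cylinder(h = 357, r = 13);
  translate([333, 316, 0]) cylinder(h = 357, r = 13);
}
translate([1342, 276, 0]) {
  translate([0, 0, 357]) cube([346, 329, 37]);
  translate([13, 13, 0]) cylinder(h = 357, r = 13);
  translate([333, 13, 0]) cylinder(h = 357, r = 13);
  translate([13, 316, 0]) cylinder(h = 357, r = 13);
  translate([333, 316, 0]) cylinder(h = 357, r = 13);
}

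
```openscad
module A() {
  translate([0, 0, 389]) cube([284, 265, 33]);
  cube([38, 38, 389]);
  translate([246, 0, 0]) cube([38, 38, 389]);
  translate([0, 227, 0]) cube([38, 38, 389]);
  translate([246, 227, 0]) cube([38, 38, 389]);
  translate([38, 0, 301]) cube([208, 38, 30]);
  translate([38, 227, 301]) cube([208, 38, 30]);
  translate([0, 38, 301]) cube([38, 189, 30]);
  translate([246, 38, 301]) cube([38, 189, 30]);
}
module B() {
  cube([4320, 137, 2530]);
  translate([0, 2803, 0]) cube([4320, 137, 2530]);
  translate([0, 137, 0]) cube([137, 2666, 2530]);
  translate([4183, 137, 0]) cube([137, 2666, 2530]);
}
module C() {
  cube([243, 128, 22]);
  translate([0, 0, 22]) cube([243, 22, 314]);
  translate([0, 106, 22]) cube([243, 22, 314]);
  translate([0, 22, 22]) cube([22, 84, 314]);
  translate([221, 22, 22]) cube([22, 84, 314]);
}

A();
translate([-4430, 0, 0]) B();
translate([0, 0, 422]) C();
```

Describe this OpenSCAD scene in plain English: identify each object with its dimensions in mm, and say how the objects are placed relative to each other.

A is a four-legged stool. The seat is 284×265 mm, 33 mm thick, top at z = 422 mm. It stands on four square legs, each 38×38 mm in cross-section, from z = 0 to the seat underside, each flush with a corner of the seat. Four stretchers, 38 mm wide and 30 mm tall, connect adjacent legs with their undersides at z = 301 mm, each running between the inner faces of the legs it joins and aligned with the legs' outer faces on the other axis.

B is the wall frame of a small rectangular building: four walls, each 2530 mm tall and 137 mm thick, enclosing a footprint 4320 mm (x) by 2940 mm (y) outside-to-outside, with no floor or roof. The front and back walls (the −y and +y sides) span the full width; the two side walls fit between them.

C is an open storage box with external size 243×128×336 mm and wall thickness 22 mm (the base is also 22 mm thick). The base covers the whole footprint; the four walls stand on the base, with the y-facing walls full-width and the x-facing walls fitting between their inner faces.

The house frame is on the floor beside the stool on its −x side. The open box is on top of the stool.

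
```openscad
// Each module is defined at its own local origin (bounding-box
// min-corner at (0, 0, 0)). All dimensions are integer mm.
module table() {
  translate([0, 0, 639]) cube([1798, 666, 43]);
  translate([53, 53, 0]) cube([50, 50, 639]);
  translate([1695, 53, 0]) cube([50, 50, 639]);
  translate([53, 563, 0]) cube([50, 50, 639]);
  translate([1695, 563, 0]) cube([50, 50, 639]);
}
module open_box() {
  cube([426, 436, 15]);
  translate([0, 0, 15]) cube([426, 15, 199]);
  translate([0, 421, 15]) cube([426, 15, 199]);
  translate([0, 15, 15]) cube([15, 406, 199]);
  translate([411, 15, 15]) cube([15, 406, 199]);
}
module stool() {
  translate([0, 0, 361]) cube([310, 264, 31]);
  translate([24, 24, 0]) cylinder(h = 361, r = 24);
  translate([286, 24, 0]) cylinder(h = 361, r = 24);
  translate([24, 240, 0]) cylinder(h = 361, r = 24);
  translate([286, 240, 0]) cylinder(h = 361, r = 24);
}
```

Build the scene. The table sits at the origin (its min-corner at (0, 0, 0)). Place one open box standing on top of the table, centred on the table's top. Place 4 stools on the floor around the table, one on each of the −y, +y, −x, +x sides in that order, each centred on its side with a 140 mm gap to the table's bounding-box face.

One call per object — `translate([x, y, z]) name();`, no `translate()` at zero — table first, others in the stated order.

table();
translate([686, 115, 682]) open_box();
translate([744, -404, 0]) stool();
translate([744, 806, 0]) stool();
translate([-450, 201, 0]) stool();
translate([1938, 201, 0]) stool();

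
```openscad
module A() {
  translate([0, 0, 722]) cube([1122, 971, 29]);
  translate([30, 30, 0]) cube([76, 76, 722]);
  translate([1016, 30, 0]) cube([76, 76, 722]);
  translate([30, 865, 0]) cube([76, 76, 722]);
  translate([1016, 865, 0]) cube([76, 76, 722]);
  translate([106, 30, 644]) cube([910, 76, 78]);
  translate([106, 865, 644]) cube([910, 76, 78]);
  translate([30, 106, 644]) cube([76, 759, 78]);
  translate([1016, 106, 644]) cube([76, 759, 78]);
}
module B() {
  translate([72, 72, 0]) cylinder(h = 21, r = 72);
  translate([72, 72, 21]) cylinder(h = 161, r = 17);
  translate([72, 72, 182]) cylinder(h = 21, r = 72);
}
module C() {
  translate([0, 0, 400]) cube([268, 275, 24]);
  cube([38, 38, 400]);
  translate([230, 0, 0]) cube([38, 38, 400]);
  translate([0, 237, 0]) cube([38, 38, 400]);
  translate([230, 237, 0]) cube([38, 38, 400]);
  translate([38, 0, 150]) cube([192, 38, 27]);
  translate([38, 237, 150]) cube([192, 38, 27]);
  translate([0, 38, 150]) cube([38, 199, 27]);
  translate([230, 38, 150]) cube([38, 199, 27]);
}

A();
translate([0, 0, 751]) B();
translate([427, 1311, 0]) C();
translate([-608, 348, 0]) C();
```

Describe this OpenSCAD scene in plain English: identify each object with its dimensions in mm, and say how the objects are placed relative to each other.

A is a table with a 1122×971 mm rectangular top, 29 mm thick, top surface at z = 751 mm, supported by four 76×76 mm square legs, each inset 30 mm from the nearest pair of top edges, running from the floor. Four apron rails, 76 mm thick and 78 mm tall, run between adjacent legs with their top edges flush with the underside of the top and their outer faces flush with the legs' outer faces.

B is a spool: two coaxial disc flanges of radius 72 mm and thickness 21 mm, joined by a core cylinder of radius 17 mm and height 161 mm. The lower flange rests on z = 0 and the three cylinders share a vertical axis.

C is a simple wooden stool: a rectangular seat 268 mm (x) by 275 mm (y), 24 mm thick, top face at z = 424 mm, on four square legs, each 38×38 mm in cross-section. The legs rest on z = 0, each flush with a corner of the seat. Four stretchers, 38 mm wide and 27 mm tall, connect adjacent legs with their undersides at z = 150 mm, each running between the inner faces of the legs it joins and aligned with the legs' outer faces on the other axis.

The spool is on top of the table. Two stools sit around the table at the +y, −x sides.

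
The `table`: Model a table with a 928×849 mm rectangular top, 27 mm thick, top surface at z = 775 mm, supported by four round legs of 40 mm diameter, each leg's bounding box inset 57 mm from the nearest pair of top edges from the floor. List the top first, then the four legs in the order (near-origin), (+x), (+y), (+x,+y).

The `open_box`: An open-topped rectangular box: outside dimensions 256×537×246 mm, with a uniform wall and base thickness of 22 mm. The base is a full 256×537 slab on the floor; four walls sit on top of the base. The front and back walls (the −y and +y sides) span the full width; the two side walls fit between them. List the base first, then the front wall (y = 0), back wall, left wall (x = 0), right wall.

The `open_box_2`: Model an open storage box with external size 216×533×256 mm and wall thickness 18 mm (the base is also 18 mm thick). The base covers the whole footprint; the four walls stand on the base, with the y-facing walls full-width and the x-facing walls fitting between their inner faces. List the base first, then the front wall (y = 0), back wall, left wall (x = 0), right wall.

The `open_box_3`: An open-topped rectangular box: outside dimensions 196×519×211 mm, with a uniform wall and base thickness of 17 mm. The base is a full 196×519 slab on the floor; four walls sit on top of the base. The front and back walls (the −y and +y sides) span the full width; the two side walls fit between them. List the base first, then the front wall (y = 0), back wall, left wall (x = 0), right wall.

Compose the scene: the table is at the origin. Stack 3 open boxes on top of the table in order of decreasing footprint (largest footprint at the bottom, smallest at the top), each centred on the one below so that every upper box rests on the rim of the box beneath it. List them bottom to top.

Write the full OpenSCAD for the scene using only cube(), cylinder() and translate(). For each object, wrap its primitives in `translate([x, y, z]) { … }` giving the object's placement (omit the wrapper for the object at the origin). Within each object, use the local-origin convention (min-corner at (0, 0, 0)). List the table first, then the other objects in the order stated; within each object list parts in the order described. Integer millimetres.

translate([0, 0, 748]) cube([928, 849, 27]);
translate([77, 77, 0]) cylinder(h = 748, r = 20);
translate([851, 77, 0]) cylinder(h = 748, r = 20);
translate([77, 772, 0]) cylinder(h = 748, r = 20);
translate([851, 772, 0]) cylinder(h = 748, r = 20);
translate([336, 156, 775]) {
  cube([256, 537, 22]);
  translate([0, 0, 22]) cube([256, 22, 224]);
  translate([0, 515, 22]) cube([256, 22, 224]);
  translate([0, 22, 22]) cube([22, 493, 224]);
  translate([234, 22, 22]) cube([22, 493, 224]);
}
translate([356, 158, 1021]) {
  cube([216, 533, 18]);
  translate([0, 0, 18]) cube([216, 18, 238]);
  translate([0, 515, 18]) cube([216, 18, 238]);
  translate([0, 18, 18]) cube([18, 497, 238]);
  translate([198, 18, 18]) cube([18, 497, 238]);
}
translate([366, 165, 1277]) {
  cube([196, 519, 17]);
  translate([0, 0, 17]) cube([196, 17, 194]);
  translate([0, 502, 17]) cube([196, 17, 194]);
  translate([0, 17, 17]) cube([17, 485, 194]);
  translate([179, 17, 17]) cube([17, 485, 194]);
}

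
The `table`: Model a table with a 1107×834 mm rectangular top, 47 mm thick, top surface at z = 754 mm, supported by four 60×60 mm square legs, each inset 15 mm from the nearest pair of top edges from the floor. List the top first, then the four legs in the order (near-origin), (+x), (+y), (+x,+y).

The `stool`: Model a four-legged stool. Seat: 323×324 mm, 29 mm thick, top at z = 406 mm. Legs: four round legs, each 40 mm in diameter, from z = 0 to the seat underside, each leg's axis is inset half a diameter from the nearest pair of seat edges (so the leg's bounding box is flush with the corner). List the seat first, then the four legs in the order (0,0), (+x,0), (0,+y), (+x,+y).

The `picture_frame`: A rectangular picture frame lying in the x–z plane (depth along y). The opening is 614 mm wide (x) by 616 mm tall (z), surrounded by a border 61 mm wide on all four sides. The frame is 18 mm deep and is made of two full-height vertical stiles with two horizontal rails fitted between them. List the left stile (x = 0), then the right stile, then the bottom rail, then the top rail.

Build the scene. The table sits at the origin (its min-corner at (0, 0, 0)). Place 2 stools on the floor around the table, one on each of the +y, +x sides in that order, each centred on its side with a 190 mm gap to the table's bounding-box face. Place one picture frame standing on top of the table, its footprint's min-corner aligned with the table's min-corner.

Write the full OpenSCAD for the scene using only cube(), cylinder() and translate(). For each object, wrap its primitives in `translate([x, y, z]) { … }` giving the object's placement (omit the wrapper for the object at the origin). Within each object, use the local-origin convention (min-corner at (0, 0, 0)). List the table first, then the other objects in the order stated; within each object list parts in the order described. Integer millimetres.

translate([0, 0, 707]) cube([1107, 834, 47]);
translate([15, 15, 0]) cube([60, 60, 707]);
translate([1032, 15, 0]) cube([60, 60, 707]);
translate([15, 759, 0]) cube([60, 60, 707]);
translate([1032, 759, 0]) cube([60, 60, 707]);
translate([392, 1024, 0]) {
  translate([0, 0, 377]) cube([323, 324, 29]);
  translate([20, 20, 0]) cylinder(h = 377, r = 20);
  translate([303, 20, 0]) cylinder(h = 377, r = 20);
  translate([20, 304, 0]) cylinder(h = 377, r = 20);
  translate([303, 304, 0]) cylinder(h = 377, r = 20);
}
translate([1297, 255, 0]) {
  translate([0, 0, 377]) cube([323, 324, 29]);
  translate([20, 20, 0]) cylinder(h = 377, r = 20);
  translate([303, 20, 0]) cylinder(h = 377, r = 20);
  translate([20, 304, 0]) cylinder(h = 377, r = 20);
  translate([303, 304, 0]) cylinder(h = 377, r = 20);
}
translate([0, 0, 754]) {
  cube([61, 18, 738]);
  translate([675, 0, 0]) cube([61, 18, 738]);
  translate([61, 0, 0]) cube([614, 18, 61]);
  translate([61, 0, 677]) cube([614, 18, 61]);
}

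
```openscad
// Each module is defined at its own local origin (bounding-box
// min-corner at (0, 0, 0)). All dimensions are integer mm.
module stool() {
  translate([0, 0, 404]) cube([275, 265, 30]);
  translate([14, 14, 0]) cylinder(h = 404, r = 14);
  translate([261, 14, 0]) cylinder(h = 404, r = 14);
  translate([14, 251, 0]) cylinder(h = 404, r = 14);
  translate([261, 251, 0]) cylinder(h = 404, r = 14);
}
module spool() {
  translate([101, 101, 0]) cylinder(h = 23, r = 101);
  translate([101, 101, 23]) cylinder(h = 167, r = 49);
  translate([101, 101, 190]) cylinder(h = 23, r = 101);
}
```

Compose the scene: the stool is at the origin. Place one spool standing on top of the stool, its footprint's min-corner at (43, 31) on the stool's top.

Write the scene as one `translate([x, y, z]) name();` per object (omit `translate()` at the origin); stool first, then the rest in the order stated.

stool();
translate([43, 31, 434]) spool();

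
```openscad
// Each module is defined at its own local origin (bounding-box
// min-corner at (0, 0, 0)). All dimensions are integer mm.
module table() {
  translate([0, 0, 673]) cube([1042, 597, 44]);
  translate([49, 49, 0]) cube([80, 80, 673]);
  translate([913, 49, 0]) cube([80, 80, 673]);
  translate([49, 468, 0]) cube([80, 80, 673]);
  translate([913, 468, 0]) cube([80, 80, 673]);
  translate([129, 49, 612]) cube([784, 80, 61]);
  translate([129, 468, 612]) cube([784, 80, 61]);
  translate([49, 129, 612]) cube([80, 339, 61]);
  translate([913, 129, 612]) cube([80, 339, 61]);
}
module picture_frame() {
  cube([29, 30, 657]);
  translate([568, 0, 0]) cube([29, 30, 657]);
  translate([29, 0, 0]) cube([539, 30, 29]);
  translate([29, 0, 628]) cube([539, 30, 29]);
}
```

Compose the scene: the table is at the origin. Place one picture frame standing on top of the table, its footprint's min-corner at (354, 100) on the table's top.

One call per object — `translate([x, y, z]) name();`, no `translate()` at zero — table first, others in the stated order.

table();
translate([354, 100, 717]) picture_frame();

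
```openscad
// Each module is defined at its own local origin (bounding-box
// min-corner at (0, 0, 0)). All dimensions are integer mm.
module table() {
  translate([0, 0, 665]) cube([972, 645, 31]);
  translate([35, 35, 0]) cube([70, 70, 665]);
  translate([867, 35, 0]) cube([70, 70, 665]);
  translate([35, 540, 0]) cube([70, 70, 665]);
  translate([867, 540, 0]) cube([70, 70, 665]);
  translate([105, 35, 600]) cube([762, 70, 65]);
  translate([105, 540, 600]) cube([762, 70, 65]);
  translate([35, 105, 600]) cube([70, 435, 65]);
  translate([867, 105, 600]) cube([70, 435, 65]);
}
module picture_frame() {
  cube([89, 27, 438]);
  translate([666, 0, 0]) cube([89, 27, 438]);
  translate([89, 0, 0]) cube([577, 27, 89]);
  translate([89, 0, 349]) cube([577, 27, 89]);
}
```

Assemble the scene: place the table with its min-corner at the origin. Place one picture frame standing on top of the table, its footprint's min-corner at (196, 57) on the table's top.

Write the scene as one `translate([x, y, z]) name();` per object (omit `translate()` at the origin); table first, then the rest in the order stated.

table();
translate([196, 57, 696]) picture_frame();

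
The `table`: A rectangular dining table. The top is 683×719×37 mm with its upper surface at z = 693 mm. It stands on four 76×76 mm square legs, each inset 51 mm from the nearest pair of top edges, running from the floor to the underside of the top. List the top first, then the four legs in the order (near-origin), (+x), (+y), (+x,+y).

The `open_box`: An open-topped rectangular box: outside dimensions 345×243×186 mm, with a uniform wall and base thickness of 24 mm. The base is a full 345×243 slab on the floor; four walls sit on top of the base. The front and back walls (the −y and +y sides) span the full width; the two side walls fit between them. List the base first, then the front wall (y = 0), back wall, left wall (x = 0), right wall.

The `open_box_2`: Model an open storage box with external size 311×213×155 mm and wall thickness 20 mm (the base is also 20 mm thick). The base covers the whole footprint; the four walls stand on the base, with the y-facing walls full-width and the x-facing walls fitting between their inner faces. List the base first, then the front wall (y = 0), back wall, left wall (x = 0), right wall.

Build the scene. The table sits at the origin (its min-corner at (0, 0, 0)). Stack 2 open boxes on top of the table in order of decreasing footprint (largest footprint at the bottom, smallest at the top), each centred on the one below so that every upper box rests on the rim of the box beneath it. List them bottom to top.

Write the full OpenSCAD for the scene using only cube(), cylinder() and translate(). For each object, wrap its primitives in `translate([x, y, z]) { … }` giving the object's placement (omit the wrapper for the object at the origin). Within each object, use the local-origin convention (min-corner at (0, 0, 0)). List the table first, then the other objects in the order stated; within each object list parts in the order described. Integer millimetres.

translate([0, 0, 656]) cube([683, 719, 37]);
translate([51, 51, 0]) cube([76, 76, 656]);
translate([556, 51, 0]) cube([76, 76, 656]);
translate([51, 592, 0]) cube([76, 76, 656]);
translate([556, 592, 0]) cube([76, 76, 656]);
translate([169, 238, 693]) {
  cube([345, 243, 24]);
  translate([0, 0, 24]) cube([345, 24, 162]);
  translate([0, 219, 24]) cube([345, 24, 162]);
  translate([0, 24, 24]) cube([24, 195, 162]);
  translate([321, 24, 24]) cube([24, 195, 162]);
}
translate([186, 253, 879]) {
  cube([311, 213, 20]);
  translate([0, 0, 20]) cube([311, 20, 135]);
  translate([0, 193, 20]) cube([311, 20, 135]);
  translate([0, 20, 20]) cube([20, 173, 135]);
  translate([291, 20, 20]) cube([20, 173, 135]);
}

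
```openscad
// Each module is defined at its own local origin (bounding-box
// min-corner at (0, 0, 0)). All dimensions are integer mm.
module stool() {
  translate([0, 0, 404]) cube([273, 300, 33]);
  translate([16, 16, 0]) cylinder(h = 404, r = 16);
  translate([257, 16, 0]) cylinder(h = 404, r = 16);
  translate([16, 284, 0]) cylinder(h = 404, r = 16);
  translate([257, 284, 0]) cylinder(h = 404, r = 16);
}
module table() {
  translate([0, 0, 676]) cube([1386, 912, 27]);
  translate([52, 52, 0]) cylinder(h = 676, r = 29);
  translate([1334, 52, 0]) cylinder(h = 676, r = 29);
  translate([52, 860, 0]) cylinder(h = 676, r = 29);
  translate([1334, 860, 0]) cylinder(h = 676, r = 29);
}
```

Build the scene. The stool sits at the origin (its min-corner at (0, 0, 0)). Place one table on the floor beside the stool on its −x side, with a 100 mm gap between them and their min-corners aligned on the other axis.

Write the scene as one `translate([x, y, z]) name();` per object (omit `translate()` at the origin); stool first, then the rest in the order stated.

stool();
translate([-1486, 0, 0]) table();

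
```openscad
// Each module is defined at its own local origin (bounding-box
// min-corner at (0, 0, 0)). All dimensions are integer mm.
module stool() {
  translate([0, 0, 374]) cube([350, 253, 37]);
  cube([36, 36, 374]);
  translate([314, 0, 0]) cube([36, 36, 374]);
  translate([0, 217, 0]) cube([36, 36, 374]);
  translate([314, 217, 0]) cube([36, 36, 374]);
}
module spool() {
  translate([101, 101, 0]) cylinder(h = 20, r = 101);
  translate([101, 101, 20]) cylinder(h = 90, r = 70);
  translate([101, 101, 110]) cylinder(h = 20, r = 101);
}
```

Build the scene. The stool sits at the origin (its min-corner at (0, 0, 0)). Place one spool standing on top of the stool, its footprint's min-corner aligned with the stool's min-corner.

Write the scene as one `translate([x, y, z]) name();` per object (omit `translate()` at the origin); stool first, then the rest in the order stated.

stool();
translate([0, 0, 411]) spool();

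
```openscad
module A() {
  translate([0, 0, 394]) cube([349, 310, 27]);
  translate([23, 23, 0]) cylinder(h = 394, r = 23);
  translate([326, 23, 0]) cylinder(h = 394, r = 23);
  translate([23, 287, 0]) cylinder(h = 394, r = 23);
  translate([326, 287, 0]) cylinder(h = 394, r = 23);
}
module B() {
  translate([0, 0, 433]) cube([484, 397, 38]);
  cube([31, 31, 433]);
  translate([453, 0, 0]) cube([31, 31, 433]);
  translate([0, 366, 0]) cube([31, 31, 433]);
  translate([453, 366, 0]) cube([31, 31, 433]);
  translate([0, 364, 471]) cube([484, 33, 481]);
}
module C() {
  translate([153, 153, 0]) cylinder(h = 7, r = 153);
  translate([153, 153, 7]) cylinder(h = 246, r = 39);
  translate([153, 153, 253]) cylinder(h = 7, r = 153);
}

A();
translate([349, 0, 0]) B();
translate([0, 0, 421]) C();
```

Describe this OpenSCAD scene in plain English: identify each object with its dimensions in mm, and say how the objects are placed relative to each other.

A is a four-legged stool. The seat is 349×310 mm, 27 mm thick, top at z = 421 mm. It stands on four round legs, each 46 mm in diameter, from z = 0 to the seat underside, each leg's axis is inset half a diameter from the nearest pair of seat edges (so the leg's bounding box is flush with the corner).

B is a chair: 484×397 mm seat, 38 mm thick, top at z = 471 mm, on four 31 mm square corner legs flush with the seat edges. A 33 mm thick backrest slab spans the full seat width, extending 481 mm above the seat top, its back face flush with the seat's +y edge.

C is a spool: two coaxial disc flanges of radius 153 mm and thickness 7 mm, joined by a core cylinder of radius 39 mm and height 246 mm. The lower flange rests on z = 0 and the three cylinders share a vertical axis.

The chair is against the stool's +x side, with their −y faces flush. The spool is on top of the stool.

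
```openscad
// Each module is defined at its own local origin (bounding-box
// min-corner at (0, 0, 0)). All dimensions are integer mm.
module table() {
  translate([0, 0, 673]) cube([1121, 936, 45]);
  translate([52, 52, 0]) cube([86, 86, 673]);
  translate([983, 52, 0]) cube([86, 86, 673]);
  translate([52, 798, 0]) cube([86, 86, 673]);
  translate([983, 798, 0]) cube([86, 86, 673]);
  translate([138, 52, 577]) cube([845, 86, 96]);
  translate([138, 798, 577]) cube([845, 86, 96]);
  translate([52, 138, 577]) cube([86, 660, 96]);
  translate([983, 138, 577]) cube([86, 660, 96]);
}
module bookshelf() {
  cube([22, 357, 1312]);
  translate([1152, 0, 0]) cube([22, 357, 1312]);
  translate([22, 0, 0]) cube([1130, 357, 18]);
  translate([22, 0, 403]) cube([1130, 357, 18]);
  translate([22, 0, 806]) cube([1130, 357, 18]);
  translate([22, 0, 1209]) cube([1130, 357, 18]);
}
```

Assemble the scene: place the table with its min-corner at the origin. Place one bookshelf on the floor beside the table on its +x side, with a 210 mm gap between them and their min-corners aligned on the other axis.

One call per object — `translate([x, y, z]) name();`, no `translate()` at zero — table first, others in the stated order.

table();
translate([1331, 0, 0]) bookshelf();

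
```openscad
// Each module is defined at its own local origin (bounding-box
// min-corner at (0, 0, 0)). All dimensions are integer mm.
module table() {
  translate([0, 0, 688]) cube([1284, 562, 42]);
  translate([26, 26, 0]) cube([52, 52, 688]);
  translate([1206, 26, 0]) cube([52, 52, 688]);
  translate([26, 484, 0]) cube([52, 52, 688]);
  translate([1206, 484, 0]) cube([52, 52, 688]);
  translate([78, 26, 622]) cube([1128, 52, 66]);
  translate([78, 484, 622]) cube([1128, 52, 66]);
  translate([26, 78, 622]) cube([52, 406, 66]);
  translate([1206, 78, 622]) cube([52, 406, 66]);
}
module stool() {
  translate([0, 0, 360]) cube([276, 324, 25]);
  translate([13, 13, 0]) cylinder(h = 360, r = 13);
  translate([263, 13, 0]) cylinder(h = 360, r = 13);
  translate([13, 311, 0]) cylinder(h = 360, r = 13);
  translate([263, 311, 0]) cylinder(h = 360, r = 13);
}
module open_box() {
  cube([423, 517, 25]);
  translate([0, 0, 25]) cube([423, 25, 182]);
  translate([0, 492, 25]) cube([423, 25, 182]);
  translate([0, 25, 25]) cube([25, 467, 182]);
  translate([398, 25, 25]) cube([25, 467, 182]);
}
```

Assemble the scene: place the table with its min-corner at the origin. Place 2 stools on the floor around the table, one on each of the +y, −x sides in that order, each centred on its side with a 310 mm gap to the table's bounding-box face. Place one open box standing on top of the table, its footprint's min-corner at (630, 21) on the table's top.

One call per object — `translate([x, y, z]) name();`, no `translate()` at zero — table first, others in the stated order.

table();
translate([504, 872, 0]) stool();
translate([-586, 119, 0]) stool();
translate([630, 21, 730]) open_box();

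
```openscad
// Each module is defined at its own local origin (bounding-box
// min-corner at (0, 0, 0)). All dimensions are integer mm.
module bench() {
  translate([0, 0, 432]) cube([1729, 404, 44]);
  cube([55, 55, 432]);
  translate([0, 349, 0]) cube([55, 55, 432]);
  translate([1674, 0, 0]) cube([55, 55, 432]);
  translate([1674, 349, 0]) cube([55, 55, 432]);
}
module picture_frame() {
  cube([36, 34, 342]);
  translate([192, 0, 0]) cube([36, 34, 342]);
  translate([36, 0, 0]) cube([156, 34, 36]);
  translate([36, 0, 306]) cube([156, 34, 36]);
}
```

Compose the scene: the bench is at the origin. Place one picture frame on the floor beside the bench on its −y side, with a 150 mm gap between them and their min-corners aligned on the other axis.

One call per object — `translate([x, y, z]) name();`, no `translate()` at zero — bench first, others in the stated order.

bench();
translate([0, -184, 0]) picture_frame();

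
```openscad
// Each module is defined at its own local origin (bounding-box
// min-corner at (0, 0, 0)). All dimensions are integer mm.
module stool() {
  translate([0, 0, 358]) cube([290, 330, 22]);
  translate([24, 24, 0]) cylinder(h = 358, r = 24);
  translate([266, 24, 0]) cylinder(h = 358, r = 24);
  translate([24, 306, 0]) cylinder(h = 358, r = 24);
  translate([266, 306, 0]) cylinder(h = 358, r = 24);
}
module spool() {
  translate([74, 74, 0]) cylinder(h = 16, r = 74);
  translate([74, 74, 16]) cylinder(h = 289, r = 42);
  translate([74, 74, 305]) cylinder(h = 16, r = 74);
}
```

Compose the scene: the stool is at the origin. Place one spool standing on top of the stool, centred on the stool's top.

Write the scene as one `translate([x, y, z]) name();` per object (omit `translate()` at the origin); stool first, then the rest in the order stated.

stool();
translate([71, 91, 380]) spool();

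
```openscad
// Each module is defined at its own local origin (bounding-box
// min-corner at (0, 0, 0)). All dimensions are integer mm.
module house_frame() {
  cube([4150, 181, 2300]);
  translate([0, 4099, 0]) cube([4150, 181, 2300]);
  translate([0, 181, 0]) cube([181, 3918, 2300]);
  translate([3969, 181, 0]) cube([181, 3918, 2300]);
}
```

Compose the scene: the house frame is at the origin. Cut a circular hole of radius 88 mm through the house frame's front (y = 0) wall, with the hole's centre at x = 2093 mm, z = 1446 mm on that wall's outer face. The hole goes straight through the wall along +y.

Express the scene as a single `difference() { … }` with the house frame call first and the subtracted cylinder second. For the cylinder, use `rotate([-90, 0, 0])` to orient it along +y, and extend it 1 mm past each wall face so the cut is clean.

difference() {
  house_frame();
  translate([2093, -1, 1446]) rotate([-90, 0, 0]) cylinder(h = 183, r = 88);
}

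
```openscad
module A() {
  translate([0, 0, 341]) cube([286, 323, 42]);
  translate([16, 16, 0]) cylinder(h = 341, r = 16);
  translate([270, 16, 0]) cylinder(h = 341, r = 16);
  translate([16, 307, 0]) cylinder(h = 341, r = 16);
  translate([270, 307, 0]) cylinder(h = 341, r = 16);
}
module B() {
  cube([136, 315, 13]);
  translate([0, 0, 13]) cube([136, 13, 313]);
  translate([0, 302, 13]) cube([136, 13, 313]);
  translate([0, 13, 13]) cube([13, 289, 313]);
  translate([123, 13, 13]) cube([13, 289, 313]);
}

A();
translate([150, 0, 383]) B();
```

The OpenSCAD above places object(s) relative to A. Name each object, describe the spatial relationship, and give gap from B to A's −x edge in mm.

The open box's min-x is at 150; the stool's min-x is 0; gap = 150 mm.

A is a stool. B is an open box. The open box is on top of the stool. The gap from the open box to the stool's −x edge is 150 mm.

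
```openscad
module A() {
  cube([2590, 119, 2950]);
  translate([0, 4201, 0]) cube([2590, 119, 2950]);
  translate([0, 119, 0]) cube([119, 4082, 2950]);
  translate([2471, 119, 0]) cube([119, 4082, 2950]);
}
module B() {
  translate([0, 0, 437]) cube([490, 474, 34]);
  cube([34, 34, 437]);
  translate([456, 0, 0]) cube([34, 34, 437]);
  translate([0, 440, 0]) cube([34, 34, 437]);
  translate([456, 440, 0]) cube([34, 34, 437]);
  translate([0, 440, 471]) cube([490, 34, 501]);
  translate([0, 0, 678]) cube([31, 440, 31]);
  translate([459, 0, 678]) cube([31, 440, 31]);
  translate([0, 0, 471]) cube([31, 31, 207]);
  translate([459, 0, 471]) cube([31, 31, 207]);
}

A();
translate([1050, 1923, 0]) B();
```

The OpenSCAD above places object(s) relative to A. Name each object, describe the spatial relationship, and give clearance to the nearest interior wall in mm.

A is a house frame. B is a chair. The chair sits inside the house frame, centred. The clearance to the nearest interior wall is 931 mm.

Clearances: x = 931, y = 1804; minimum 931 mm.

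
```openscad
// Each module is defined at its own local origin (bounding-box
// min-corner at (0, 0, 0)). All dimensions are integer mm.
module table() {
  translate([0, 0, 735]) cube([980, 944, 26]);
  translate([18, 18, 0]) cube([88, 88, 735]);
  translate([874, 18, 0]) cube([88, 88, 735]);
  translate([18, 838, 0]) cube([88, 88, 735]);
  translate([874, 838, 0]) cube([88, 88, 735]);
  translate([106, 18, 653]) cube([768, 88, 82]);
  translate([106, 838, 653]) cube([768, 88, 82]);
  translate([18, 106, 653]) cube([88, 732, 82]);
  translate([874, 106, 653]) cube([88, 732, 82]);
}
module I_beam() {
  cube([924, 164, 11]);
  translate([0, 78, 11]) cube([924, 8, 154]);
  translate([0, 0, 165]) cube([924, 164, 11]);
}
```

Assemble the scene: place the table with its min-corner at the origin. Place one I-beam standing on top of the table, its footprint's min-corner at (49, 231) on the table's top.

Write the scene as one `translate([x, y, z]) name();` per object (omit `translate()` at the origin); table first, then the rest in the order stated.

table();
translate([49, 231, 761]) I_beam();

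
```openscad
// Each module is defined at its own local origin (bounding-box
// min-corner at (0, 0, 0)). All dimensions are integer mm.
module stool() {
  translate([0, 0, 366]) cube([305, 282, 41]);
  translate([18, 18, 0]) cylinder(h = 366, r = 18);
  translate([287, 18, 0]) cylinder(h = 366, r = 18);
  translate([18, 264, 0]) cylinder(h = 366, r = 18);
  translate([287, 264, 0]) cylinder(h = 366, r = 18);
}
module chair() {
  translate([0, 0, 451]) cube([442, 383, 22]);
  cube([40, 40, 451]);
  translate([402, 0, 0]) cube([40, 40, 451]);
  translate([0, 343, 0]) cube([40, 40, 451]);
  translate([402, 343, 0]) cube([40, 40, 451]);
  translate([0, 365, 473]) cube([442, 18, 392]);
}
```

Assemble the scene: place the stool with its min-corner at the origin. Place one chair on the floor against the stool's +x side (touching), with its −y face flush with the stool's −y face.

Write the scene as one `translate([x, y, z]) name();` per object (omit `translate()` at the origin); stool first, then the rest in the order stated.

stool();
translate([305, 0, 0]) chair();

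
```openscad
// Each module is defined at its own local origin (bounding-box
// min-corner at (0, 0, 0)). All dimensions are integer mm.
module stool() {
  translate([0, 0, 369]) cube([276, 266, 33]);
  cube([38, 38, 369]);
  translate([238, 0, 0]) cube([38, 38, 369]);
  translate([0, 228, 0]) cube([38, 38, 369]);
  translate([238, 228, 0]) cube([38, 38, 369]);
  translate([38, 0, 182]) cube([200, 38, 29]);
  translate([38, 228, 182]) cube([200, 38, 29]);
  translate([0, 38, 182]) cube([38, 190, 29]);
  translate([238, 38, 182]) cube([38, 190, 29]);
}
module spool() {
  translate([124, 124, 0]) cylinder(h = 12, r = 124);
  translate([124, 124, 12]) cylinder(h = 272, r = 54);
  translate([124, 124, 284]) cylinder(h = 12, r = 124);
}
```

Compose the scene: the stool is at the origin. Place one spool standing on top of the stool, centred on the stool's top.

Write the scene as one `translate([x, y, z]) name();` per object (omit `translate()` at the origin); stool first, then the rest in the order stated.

stool();
translate([14, 9, 402]) spool();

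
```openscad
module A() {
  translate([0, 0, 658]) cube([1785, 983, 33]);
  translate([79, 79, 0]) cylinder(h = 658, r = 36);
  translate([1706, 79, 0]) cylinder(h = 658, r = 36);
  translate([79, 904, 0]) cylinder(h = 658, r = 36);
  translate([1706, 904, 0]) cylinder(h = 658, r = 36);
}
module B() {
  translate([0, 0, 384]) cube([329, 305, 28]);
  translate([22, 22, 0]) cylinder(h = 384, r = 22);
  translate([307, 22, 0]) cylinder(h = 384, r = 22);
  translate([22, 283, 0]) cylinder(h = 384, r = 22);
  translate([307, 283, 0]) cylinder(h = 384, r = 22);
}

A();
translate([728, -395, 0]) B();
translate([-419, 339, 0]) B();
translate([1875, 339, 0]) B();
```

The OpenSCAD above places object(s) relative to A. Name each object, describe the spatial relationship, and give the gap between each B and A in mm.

A is a table. B is a stool. Three stools sit around the table at the −y, −x, +x sides. The gap between each stool and the table is 90 mm.

Each stool's nearest face is 90 mm from the table's bounding box.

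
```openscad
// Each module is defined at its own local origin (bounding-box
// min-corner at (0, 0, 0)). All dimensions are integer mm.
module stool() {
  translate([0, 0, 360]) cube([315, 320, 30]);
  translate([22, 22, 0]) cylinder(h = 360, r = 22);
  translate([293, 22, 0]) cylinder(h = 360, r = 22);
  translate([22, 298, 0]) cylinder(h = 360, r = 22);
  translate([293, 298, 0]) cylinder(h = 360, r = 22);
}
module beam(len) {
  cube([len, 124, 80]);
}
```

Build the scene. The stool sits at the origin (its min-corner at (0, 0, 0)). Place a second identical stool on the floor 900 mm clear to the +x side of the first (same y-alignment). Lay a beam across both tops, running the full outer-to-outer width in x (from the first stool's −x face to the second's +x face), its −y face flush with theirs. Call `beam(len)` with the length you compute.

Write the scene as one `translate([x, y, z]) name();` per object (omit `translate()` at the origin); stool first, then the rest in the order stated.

stool();
translate([1215, 0, 0]) stool();
translate([0, 0, 390]) beam(1530);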